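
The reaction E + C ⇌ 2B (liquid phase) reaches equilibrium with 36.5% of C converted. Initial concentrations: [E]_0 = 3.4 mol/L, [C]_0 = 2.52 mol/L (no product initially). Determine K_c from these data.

Let X = conversion of C.
Concentrations: [E] = 3.4 − 2.52X; [C] = 2.52 − 2.52X; [B] = 5.04X.
At X = 0.365: [E] = 2.48, [C] = 1.6, [B] = 1.84.
K_c = [B]^2 / ([E] [C]) = 0.853.

K_c = 0.853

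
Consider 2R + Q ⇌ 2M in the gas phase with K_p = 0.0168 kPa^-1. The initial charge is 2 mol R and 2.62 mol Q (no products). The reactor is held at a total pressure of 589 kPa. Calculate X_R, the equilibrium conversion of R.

X = 0.688

Basis: 2 mol R initially; let X = conversion of R. Extent ξ = X.
At extent ξ: n_R = 2 − 2X; n_Q = 2.62 − X; n_M = 2X.
Total moles n_T = 4.62 − X.
Mole fractions y_i = n_i/n_T; K_p = p_M^2 / (p_R^2 p_Q) with p_i = y_i·P.
Substituting and setting equal to 0.0168 kPa^-1 gives a polynomial in X; the root in (0,1) is X = 0.688.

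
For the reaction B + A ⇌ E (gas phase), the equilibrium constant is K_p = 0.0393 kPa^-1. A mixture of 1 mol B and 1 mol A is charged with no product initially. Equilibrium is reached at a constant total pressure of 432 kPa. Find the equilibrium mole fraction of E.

y_E = 0.618

Basis: 1 mol B initially; let X = conversion of B. Extent ξ = X.
Mole table: n_B = 1 − X; n_A = 1 − X; n_E = X.
Total moles n_T = 2 − X.
With p_i = (n_i/n_T)P, K_p = p_E / (p_B p_A).
Setting this equal to 0.0393 kPa^-1 and taking the physical root (0 < X < 1) gives X = 0.764.
Then n_E = 0.764, n_T = 1.24, so y_E = 0.618.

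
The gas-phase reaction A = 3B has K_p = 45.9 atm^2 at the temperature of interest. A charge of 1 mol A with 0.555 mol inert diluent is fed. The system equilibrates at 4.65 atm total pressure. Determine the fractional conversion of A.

X = 0.617

Let X = conversion of A (basis 1 mol A); extent of reaction ξ = X.
Moles: n_A = 1 − X; n_B = 3X; n_I = 0.555 (inert).
Total moles n_T = 1.56 + 2X.
y_i = n_i/n_T, p_i = y_i·P. K_p = p_B^3 / (p_A).
Setting this equal to 45.9 atm^2 and taking the physical root (0 < X < 1) gives X = 0.617.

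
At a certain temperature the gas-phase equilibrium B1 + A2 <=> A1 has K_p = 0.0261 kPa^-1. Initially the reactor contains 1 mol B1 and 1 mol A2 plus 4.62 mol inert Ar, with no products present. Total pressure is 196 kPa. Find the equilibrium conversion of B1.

Take 1 mol B1 as basis and let X be its fractional conversion, so ξ = X.
Mole table: n_B1 = 1 − X; n_A2 = 1 − X; n_A1 = X; n_I = 4.62 (inert).
n_T = Σnᵢ = 6.62 − X.
With p_i = (n_i/n_T)P, K_p = p_A1 / (p_B1 p_A2).
Setting this equal to 0.0261 kPa^-1 and taking the physical root (0 < X < 1) gives X = 0.347.

X = 0.347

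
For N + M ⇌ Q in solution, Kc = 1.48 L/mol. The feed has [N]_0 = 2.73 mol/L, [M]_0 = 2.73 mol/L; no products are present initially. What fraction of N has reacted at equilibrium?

Let X = conversion of N; extent ξ = 2.73·X mol/L.
Concentrations: [N] = 2.73 − 2.73X; [M] = 2.73 − 2.73X; [Q] = 2.73X.
Kc = [Q] / ([N] [M]).
Solving Kc = 1.48 for X ∈ (0,1): X = 0.611.

X = 0.611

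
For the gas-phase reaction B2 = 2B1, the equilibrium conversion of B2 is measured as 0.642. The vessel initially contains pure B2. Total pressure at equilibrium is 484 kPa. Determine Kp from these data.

Kp = 1.36e+03 kPa

Basis: 1 mol B2 initially; let X = conversion of B2. Extent ξ = X.
Species balance: n_B2 = 1 − X; n_B1 = 2X.
n_T = Σnᵢ = 1 + X.
At X = 0.642: n_B2 = 0.358, n_B1 = 1.28, n_T = 1.64.
p_i = (n_i/n_T)·P. Kp = p_B1^2 / (p_B2) = 1.36e+03 kPa.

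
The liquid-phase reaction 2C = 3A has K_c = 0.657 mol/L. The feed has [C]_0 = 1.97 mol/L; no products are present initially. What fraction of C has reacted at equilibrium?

Let X = conversion of C; extent ξ = 1.97X/2 mol/L.
Concentrations: [C] = 1.97 − 1.97X; [A] = 2.96X.
K_c = [A]^3 / ([C]^2).
Setting equal to 0.657 and solving for X on (0,1) gives X = 0.348.

X = 0.348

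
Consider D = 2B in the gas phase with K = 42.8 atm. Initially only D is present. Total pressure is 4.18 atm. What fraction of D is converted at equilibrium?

X = 0.848

Basis: 1 mol D initially; let X = conversion of D. Extent ξ = X.
Species balance: n_D = 1 − X; n_B = 2X.
n_T = Σnᵢ = 1 + X.
y_i = n_i/n_T, p_i = y_i·P. K = p_B^2 / (p_D).
This yields a degree-2 equation in X; solving on (0,1), X = 0.848.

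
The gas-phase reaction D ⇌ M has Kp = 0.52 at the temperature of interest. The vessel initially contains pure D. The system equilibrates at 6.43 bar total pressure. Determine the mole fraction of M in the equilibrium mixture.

y_M = 0.342

Let X = conversion of D (basis 1 mol D); extent of reaction ξ = X.
At extent ξ: n_D = 1 − X; n_M = X.
n_T stays at 1 (no change in mole number).
With p_i = (n_i/n_T)P, Kp = p_M / (p_D).
Equating to 0.52 and solving on 0 < X < 1: X = 0.342.
Then n_M = 0.342, n_T = 1, so y_M = 0.342.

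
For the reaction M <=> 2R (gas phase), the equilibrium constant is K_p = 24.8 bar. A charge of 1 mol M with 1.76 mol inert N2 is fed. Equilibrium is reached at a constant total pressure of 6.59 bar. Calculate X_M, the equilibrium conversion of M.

X = 0.806

Let X = conversion of M (basis 1 mol M); extent of reaction ξ = X.
Mole table: n_M = 1 − X; n_R = 2X; n_I = 1.76 (inert).
Summing: n_T = 2.76 + X.
y_i = n_i/n_T, p_i = y_i·P. K_p = p_R^2 / (p_M).
Setting this equal to 24.8 bar and taking the physical root (0 < X < 1) gives X = 0.806.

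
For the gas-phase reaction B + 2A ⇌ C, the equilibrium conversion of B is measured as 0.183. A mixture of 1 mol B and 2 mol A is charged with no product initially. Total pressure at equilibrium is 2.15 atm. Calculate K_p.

K_p = 0.126 atm^-2

Take 1 mol B as basis and let X be its fractional conversion, so ξ = X.
At extent ξ: n_B = 1 − X; n_A = 2 − 2X; n_C = X.
Summing: n_T = 3 − 2X.
At X = 0.183: n_B = 0.817, n_A = 1.63, n_C = 0.183, n_T = 2.63.
p_i = (n_i/n_T)·P. K_p = p_C / (p_B p_A^2) = 0.126 atm^-2.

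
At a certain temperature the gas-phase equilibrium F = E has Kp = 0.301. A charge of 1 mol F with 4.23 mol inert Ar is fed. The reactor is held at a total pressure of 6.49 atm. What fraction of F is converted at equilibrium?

Basis: 1 mol F initially; let X = conversion of F. Extent ξ = X.
At extent ξ: n_F = 1 − X; n_E = X; n_I = 4.23 (inert).
Total moles n_T = 5.23 (Δν = 0, constant).
With p_i = (n_i/n_T)P, Kp = p_E / (p_F).
Substituting and setting equal to 0.301 gives a polynomial in X; the root in (0,1) is X = 0.231.

X = 0.231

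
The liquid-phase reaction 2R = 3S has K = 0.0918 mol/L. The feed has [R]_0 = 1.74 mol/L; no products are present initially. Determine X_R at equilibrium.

X = 0.213

Let X = conversion of R; extent ξ = 1.74X/2 mol/L.
Concentrations: [R] = 1.74 − 1.74X; [S] = 2.61X.
K = [S]^3 / ([R]^2).
This equals 0.0918 at X = 0.213 (the root in 0 < X < 1).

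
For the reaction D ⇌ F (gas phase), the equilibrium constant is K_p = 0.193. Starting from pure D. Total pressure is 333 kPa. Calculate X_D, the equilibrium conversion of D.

X = 0.162

Take 1 mol D as basis and let X be its fractional conversion, so ξ = X.
At extent ξ: n_D = 1 − X; n_F = X.
n_T stays at 1 (no change in mole number).
y_i = n_i/n_T, p_i = y_i·P. K_p = p_F / (p_D).
Equating to 0.193 and solving on 0 < X < 1: X = 0.162.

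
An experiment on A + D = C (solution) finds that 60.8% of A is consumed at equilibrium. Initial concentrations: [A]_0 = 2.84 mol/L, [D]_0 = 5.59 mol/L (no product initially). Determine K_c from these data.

Let X = conversion of A.
Concentrations: [A] = 2.84 − 2.84X; [D] = 5.59 − 2.84X; [C] = 2.84X.
At X = 0.608: [A] = 1.11, [D] = 3.86, [C] = 1.73.
K_c = [C] / ([A] [D]) = 0.401 L/mol.

K_c = 0.401 L/mol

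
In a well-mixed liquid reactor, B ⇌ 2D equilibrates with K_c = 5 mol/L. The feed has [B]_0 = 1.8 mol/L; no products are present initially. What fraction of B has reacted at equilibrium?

X = 0.556

Let X = conversion of B; extent ξ = 1.8·X mol/L.
Concentrations: [B] = 1.8 − 1.8X; [D] = 3.6X.
K_c = [D]^2 / ([B]).
Equating to 5 mol/L: the physical root is X = 0.556.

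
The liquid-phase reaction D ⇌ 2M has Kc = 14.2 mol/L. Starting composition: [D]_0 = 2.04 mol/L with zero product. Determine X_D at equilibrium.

X = 0.710

Let X = conversion of D; extent ξ = 2.04·X mol/L.
Concentrations: [D] = 2.04 − 2.04X; [M] = 4.08X.
Kc = [M]^2 / ([D]).
Setting equal to 14.2 and solving for X on (0,1) gives X = 0.710.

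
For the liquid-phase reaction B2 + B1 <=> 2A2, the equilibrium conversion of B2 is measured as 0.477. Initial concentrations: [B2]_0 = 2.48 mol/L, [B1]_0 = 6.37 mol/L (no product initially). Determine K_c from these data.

Let X = conversion of B2.
Concentrations: [B2] = 2.48 − 2.48X; [B1] = 6.37 − 2.48X; [A2] = 4.96X.
At X = 0.477: [B2] = 1.3, [B1] = 5.19, [A2] = 2.37.
K_c = [A2]^2 / ([B2] [B1]) = 0.832.

K_c = 0.832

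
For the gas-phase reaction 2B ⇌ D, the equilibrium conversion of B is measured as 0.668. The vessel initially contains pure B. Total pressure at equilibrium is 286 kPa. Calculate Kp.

Basis: 1 mol B initially; let X = conversion of B. Extent ξ = 0.5X.
At extent ξ: n_B = 1 − X; n_D = 0.5X.
Total moles n_T = 1 − 0.5X.
At X = 0.668: n_B = 0.332, n_D = 0.334, n_T = 0.666.
p_i = (n_i/n_T)·P. Kp = p_D / (p_B^2) = 0.00706 kPa^-1.

Kp = 0.00706 kPa^-1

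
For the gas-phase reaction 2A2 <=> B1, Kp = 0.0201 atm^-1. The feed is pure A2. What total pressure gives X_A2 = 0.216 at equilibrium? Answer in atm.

P = 7.8 atm

Take 1 mol A2 as basis and let X be its fractional conversion, so ξ = 0.5X.
At extent ξ: n_A2 = 1 − X; n_B1 = 0.5X.
n_T = Σnᵢ = 1 − 0.5X.
Kp = p_B1 / (p_A2^2) with p_i = (n_i/n_T)·P.
At X = 0.216: the mole-fraction product g(X) = Π y_i^ν_i = 0.1567. Since Kp = g(X)·P^{-1}, P = (g/Kp)^(1/1) = (0.1567/0.0201)^(1/1) = 7.8 atm.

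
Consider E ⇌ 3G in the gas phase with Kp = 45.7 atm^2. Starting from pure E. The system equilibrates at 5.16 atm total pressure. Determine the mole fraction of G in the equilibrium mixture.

y_G = 0.752

Basis: 1 mol E initially; let X = conversion of E. Extent ξ = X.
Moles: n_E = 1 − X; n_G = 3X.
Summing: n_T = 1 + 2X.
With p_i = (n_i/n_T)P, Kp = p_G^3 / (p_E).
Setting this equal to 45.7 atm^2 and taking the physical root (0 < X < 1) gives X = 0.503.
Then n_G = 1.51, n_T = 2.01, so y_G = 0.752.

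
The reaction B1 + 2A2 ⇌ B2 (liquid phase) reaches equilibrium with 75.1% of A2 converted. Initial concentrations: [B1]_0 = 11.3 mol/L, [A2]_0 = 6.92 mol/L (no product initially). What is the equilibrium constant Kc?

Kc = 0.101 (mol/L)^-2

Let X = conversion of A2.
Concentrations: [B1] = 11.3 − 3.46X; [A2] = 6.92 − 6.92X; [B2] = 3.46X.
At X = 0.751: [B1] = 8.7, [A2] = 1.72, [B2] = 2.6.
Kc = [B2] / ([B1] [A2]^2) = 0.101 (mol/L)^-2.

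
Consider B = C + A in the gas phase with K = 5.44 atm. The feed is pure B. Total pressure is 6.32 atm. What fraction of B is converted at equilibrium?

Basis: 1 mol B initially; let X = conversion of B. Extent ξ = X.
At extent ξ: n_B = 1 − X; n_C = X; n_A = X.
Total moles n_T = 1 + X.
Mole fractions y_i = n_i/n_T; K = p_C p_A / (p_B) with p_i = y_i·P.
Setting this equal to 5.44 atm and taking the physical root (0 < X < 1) gives X = 0.680.

X = 0.680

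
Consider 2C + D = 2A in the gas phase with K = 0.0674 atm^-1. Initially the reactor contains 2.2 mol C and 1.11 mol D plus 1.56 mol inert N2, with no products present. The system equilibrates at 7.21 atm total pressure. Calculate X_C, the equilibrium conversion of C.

X = 0.231

Take 2.2 mol C as basis and let X be its fractional conversion, so ξ = 1.1X.
Mole table: n_C = 2.2 − 2.2X; n_D = 1.11 − 1.1X; n_A = 2.2X; n_I = 1.56 (inert).
Total moles n_T = 4.87 − 1.1X.
With p_i = (n_i/n_T)P, K = p_A^2 / (p_C^2 p_D).
This yields a degree-3 equation in X; solving on (0,1), X = 0.231.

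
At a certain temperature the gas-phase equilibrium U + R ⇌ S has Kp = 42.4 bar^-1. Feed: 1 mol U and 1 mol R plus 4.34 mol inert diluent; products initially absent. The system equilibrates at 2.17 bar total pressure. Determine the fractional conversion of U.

Basis: 1 mol U initially; let X = conversion of U. Extent ξ = X.
At extent ξ: n_U = 1 − X; n_R = 1 − X; n_S = X; n_I = 4.34 (inert).
Total moles n_T = 6.34 − X.
Mole fractions y_i = n_i/n_T; Kp = p_S / (p_U p_R) with p_i = y_i·P.
Substituting and setting equal to 42.4 bar^-1 gives a polynomial in X; the root in (0,1) is X = 0.783.

X = 0.783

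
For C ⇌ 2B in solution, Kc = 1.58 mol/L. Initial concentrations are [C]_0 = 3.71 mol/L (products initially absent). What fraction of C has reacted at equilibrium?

Let X = conversion of C; extent ξ = 3.71·X mol/L.
Concentrations: [C] = 3.71 − 3.71X; [B] = 7.42X.
Kc = [B]^2 / ([C]).
Setting equal to 1.58 and solving for X on (0,1) gives X = 0.277.

X = 0.277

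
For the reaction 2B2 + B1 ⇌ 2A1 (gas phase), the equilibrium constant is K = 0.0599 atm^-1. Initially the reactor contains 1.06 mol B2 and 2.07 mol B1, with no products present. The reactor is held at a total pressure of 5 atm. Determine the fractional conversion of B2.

Take 1.06 mol B2 as basis and let X be its fractional conversion, so ξ = 0.53X.
At extent ξ: n_B2 = 1.06 − 1.06X; n_B1 = 2.07 − 0.53X; n_A1 = 1.06X.
Summing: n_T = 3.13 − 0.53X.
With p_i = (n_i/n_T)P, K = p_A1^2 / (p_B2^2 p_B1).
Setting this equal to 0.0599 atm^-1 and taking the physical root (0 < X < 1) gives X = 0.305.

X = 0.305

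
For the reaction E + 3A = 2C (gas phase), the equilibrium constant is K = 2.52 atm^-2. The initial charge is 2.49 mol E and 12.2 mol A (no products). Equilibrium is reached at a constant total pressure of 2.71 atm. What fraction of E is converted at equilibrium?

Let X = conversion of E (basis 2.49 mol E); extent of reaction ξ = 2.49X.
At extent ξ: n_E = 2.49 − 2.49X; n_A = 12.2 − 7.47X; n_C = 4.98X.
n_T = Σnᵢ = 14.7 − 4.98X.
Mole fractions y_i = n_i/n_T; K = p_C^2 / (p_E p_A^3) with p_i = y_i·P.
Substituting and setting equal to 2.52 atm^-2 gives a polynomial in X; the root in (0,1) is X = 0.819.

X = 0.819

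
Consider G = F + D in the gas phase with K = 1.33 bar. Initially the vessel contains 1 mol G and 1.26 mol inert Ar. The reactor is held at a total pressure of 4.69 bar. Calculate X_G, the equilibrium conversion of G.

Let X = conversion of G (basis 1 mol G); extent of reaction ξ = X.
Mole table: n_G = 1 − X; n_F = X; n_D = X; n_I = 1.26 (inert).
Total moles n_T = 2.26 + X.
Mole fractions y_i = n_i/n_T; K = p_F p_D / (p_G) with p_i = y_i·P.
Substituting and setting equal to 1.33 bar gives a polynomial in X; the root in (0,1) is X = 0.581.

X = 0.581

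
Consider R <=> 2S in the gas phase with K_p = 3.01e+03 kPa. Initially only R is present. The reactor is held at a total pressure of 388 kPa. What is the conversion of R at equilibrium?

X = 0.812

Basis: 1 mol R initially; let X = conversion of R. Extent ξ = X.
Species balance: n_R = 1 − X; n_S = 2X.
n_T = Σnᵢ = 1 + X.
With p_i = (n_i/n_T)P, K_p = p_S^2 / (p_R).
Setting this equal to 3.01e+03 kPa and taking the physical root (0 < X < 1) gives X = 0.812.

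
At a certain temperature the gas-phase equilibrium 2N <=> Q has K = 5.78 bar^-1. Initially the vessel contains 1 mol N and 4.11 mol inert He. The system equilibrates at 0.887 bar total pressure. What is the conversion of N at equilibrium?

X = 0.509

Take 1 mol N as basis and let X be its fractional conversion, so ξ = 0.5X.
Mole table: n_N = 1 − X; n_Q = 0.5X; n_I = 4.11 (inert).
Total moles n_T = 5.11 − 0.5X.
Mole fractions y_i = n_i/n_T; K = p_Q / (p_N^2) with p_i = y_i·P.
This yields a degree-2 equation in X; solving on (0,1), X = 0.509.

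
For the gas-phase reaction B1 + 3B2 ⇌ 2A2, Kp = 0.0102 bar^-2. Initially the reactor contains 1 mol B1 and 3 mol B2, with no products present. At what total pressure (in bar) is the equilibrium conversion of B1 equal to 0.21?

P = 4.59 bar

Take 1 mol B1 as basis and let X be its fractional conversion, so ξ = X.
Moles: n_B1 = 1 − X; n_B2 = 3 − 3X; n_A2 = 2X.
Total moles n_T = 4 − 2X.
Kp = p_A2^2 / (p_B1 p_B2^3) with p_i = (n_i/n_T)·P.
At X = 0.21: the mole-fraction product g(X) = Π y_i^ν_i = 0.215. Since Kp = g(X)·P^{-2}, P = (g/Kp)^(1/2) = (0.215/0.0102)^(1/2) = 4.59 bar.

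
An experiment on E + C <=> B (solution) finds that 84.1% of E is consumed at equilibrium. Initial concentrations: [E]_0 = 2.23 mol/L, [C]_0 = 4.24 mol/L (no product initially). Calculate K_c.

Let X = conversion of E.
Concentrations: [E] = 2.23 − 2.23X; [C] = 4.24 − 2.23X; [B] = 2.23X.
At X = 0.841: [E] = 0.355, [C] = 2.36, [B] = 1.88.
K_c = [B] / ([E] [C]) = 2.24 L/mol.

K_c = 2.24 L/mol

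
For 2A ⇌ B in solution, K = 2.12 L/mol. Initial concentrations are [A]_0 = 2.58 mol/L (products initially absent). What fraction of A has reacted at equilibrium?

Let X = conversion of A; extent ξ = 2.58X/2 mol/L.
Concentrations: [A] = 2.58 − 2.58X; [B] = 1.29X.
K = [B] / ([A]^2).
Solving K = 2.12 for X ∈ (0,1): X = 0.740.

X = 0.740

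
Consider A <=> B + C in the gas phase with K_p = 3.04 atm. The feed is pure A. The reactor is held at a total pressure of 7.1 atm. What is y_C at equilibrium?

Basis: 1 mol A initially; let X = conversion of A. Extent ξ = X.
Moles: n_A = 1 − X; n_B = X; n_C = X.
n_T = Σnᵢ = 1 + X.
Mole fractions y_i = n_i/n_T; K_p = p_B p_C / (p_A) with p_i = y_i·P.
Substituting and setting equal to 3.04 atm gives a polynomial in X; the root in (0,1) is X = 0.548.
Then n_C = 0.548, n_T = 1.55, so y_C = 0.354.

y_C = 0.354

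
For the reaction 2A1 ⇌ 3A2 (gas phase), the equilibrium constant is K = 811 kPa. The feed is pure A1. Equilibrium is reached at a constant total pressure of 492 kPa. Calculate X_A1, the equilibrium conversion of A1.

X = 0.521

Basis: 1 mol A1 initially; let X = conversion of A1. Extent ξ = 0.5X.
Moles: n_A1 = 1 − X; n_A2 = 1.5X.
n_T = Σnᵢ = 1 + 0.5X.
Mole fractions y_i = n_i/n_T; K = p_A2^3 / (p_A1^2) with p_i = y_i·P.
This yields a degree-3 equation in X; solving on (0,1), X = 0.521.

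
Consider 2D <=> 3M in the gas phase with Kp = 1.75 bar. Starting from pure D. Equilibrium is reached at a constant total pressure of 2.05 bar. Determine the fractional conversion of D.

X = 0.453

Take 1 mol D as basis and let X be its fractional conversion, so ξ = 0.5X.
At extent ξ: n_D = 1 − X; n_M = 1.5X.
Total moles n_T = 1 + 0.5X.
y_i = n_i/n_T, p_i = y_i·P. Kp = p_M^3 / (p_D^2).
Setting this equal to 1.75 bar and taking the physical root (0 < X < 1) gives X = 0.453.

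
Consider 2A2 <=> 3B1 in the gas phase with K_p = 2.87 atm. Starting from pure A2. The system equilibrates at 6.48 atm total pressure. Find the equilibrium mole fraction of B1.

Let X = conversion of A2 (basis 1 mol A2); extent of reaction ξ = 0.5X.
Mole table: n_A2 = 1 − X; n_B1 = 1.5X.
n_T = Σnᵢ = 1 + 0.5X.
With p_i = (n_i/n_T)P, K_p = p_B1^3 / (p_A2^2).
Setting this equal to 2.87 atm and taking the physical root (0 < X < 1) gives X = 0.388.
Then n_B1 = 0.583, n_T = 1.19, so y_B1 = 0.488.

y_B1 = 0.488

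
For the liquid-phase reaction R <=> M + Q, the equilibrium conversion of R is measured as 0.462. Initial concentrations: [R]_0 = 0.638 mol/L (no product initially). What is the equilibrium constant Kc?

Kc = 0.253 mol/L

Let X = conversion of R.
Concentrations: [R] = 0.638 − 0.638X; [M] = 0.638X; [Q] = 0.638X.
At X = 0.462: [R] = 0.343, [M] = 0.295, [Q] = 0.295.
Kc = [M] [Q] / ([R]) = 0.253 mol/L.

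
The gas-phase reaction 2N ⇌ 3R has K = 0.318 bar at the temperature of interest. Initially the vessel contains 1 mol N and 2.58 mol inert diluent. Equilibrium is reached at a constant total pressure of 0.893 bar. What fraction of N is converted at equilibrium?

Let X = conversion of N (basis 1 mol N); extent of reaction ξ = 0.5X.
At extent ξ: n_N = 1 − X; n_R = 1.5X; n_I = 2.58 (inert).
Summing: n_T = 3.58 + 0.5X.
Mole fractions y_i = n_i/n_T; K = p_R^3 / (p_N^2) with p_i = y_i·P.
Setting this equal to 0.318 bar and taking the physical root (0 < X < 1) gives X = 0.479.

X = 0.479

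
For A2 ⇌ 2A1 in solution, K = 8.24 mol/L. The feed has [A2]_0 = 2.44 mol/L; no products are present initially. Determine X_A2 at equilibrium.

X = 0.589

Let X = conversion of A2; extent ξ = 2.44·X mol/L.
Concentrations: [A2] = 2.44 − 2.44X; [A1] = 4.88X.
K = [A1]^2 / ([A2]).
This equals 8.24 at X = 0.589 (the root in 0 < X < 1).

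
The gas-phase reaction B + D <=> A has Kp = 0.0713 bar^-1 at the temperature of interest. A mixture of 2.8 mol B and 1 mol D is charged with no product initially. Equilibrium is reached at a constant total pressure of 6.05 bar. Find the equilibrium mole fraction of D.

y_D = 0.214

Let X = conversion of D (basis 1 mol D); extent of reaction ξ = X.
Species balance: n_B = 2.8 − X; n_D = 1 − X; n_A = X.
Summing: n_T = 3.8 − X.
Mole fractions y_i = n_i/n_T; Kp = p_A / (p_B p_D) with p_i = y_i·P.
Equating to 0.0713 bar^-1 and solving on 0 < X < 1: X = 0.237.
Then n_D = 0.763, n_T = 3.56, so y_D = 0.214.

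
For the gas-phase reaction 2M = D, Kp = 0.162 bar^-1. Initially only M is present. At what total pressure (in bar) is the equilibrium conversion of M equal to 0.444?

P = 3.45 bar

Basis: 1 mol M initially; let X = conversion of M. Extent ξ = 0.5X.
Species balance: n_M = 1 − X; n_D = 0.5X.
Summing: n_T = 1 − 0.5X.
Kp = p_D / (p_M^2) with p_i = (n_i/n_T)·P.
At X = 0.444: the mole-fraction product g(X) = Π y_i^ν_i = 0.5587. Since Kp = g(X)·P^{-1}, P = (g/Kp)^(1/1) = (0.5587/0.162)^(1/1) = 3.45 bar.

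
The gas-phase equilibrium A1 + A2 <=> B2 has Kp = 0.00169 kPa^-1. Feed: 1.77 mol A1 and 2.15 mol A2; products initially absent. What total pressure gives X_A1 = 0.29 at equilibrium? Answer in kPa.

P = 503 kPa

Basis: 1.77 mol A1 initially; let X = conversion of A1. Extent ξ = 1.77X.
Mole table: n_A1 = 1.77 − 1.77X; n_A2 = 2.15 − 1.77X; n_B2 = 1.77X.
Summing: n_T = 3.92 − 1.77X.
Kp = p_B2 / (p_A1 p_A2) with p_i = (n_i/n_T)·P.
At X = 0.29: the mole-fraction product g(X) = Π y_i^ν_i = 0.8502. Since Kp = g(X)·P^{-1}, P = (g/Kp)^(1/1) = (0.8502/0.00169)^(1/1) = 503 kPa.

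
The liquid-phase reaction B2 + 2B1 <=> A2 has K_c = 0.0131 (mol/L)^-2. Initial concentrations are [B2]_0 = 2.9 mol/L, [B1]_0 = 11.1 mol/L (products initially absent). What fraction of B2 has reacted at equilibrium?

Let X = conversion of B2; extent ξ = 2.9·X mol/L.
Concentrations: [B2] = 2.9 − 2.9X; [B1] = 11.1 − 5.8X; [A2] = 2.9X.
K_c = [A2] / ([B2] [B1]^2).
This equals 0.0131 at X = 0.477 (the root in 0 < X < 1).

X = 0.477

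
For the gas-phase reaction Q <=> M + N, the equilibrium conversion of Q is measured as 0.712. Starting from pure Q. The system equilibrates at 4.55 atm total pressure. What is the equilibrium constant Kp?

Take 1 mol Q as basis and let X be its fractional conversion, so ξ = X.
At extent ξ: n_Q = 1 − X; n_M = X; n_N = X.
Total moles n_T = 1 + X.
At X = 0.712: n_Q = 0.288, n_M = 0.712, n_N = 0.712, n_T = 1.71.
p_i = (n_i/n_T)·P. Kp = p_M p_N / (p_Q) = 4.68 atm.

Kp = 4.68 atm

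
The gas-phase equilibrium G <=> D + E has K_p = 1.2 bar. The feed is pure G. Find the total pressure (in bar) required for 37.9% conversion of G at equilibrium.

P = 7.15 bar

Take 1 mol G as basis and let X be its fractional conversion, so ξ = X.
Species balance: n_G = 1 − X; n_D = X; n_E = X.
n_T = Σnᵢ = 1 + X.
K_p = p_D p_E / (p_G) with p_i = (n_i/n_T)·P.
At X = 0.379: the mole-fraction product g(X) = Π y_i^ν_i = 0.1677. Since K_p = g(X)·P^{1}, P = (K_p/g)^(1/1) = (1.2/0.1677)^(1/1) = 7.15 bar.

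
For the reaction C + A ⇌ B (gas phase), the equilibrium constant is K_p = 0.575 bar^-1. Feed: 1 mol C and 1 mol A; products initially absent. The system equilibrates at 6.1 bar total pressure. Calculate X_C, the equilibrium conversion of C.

X = 0.529

Basis: 1 mol C initially; let X = conversion of C. Extent ξ = X.
Moles: n_C = 1 − X; n_A = 1 − X; n_B = X.
Total moles n_T = 2 − X.
y_i = n_i/n_T, p_i = y_i·P. K_p = p_B / (p_C p_A).
Equating to 0.575 bar^-1 and solving on 0 < X < 1: X = 0.529.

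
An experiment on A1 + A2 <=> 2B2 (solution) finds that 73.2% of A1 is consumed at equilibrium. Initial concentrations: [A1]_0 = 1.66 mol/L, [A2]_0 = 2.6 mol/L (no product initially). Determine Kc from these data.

Let X = conversion of A1.
Concentrations: [A1] = 1.66 − 1.66X; [A2] = 2.6 − 1.66X; [B2] = 3.32X.
At X = 0.732: [A1] = 0.445, [A2] = 1.38, [B2] = 2.43.
Kc = [B2]^2 / ([A1] [A2]) = 9.59.

Kc = 9.59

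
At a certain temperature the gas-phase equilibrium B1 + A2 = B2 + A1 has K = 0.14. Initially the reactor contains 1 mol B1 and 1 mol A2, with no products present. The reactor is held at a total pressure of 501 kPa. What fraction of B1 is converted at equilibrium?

Basis: 1 mol B1 initially; let X = conversion of B1. Extent ξ = X.
At extent ξ: n_B1 = 1 − X; n_A2 = 1 − X; n_B2 = X; n_A1 = X.
Since Δν = 0, n_T = 2 throughout.
With p_i = (n_i/n_T)P, K = p_B2 p_A1 / (p_B1 p_A2).
Setting this equal to 0.14 and taking the physical root (0 < X < 1) gives X = 0.272.

X = 0.272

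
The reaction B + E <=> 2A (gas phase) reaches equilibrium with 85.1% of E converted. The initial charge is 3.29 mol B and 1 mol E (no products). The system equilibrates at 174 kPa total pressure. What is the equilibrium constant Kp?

Kp = 7.97

Take 1 mol E as basis and let X be its fractional conversion, so ξ = X.
At extent ξ: n_B = 3.29 − X; n_E = 1 − X; n_A = 2X.
Since Δν = 0, n_T = 4.29 throughout.
At X = 0.851: n_B = 2.44, n_E = 0.149, n_A = 1.7, n_T = 4.29.
p_i = (n_i/n_T)·P. Kp = p_A^2 / (p_B p_E) = 7.97.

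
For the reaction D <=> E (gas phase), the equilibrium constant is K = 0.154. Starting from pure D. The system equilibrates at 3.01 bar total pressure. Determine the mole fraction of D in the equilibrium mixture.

Let X = conversion of D (basis 1 mol D); extent of reaction ξ = X.
At extent ξ: n_D = 1 − X; n_E = X.
Total moles n_T = 1 (Δν = 0, constant).
With p_i = (n_i/n_T)P, K = p_E / (p_D).
Equating to 0.154 and solving on 0 < X < 1: X = 0.133.
Then n_D = 0.867, n_T = 1, so y_D = 0.867.

y_D = 0.867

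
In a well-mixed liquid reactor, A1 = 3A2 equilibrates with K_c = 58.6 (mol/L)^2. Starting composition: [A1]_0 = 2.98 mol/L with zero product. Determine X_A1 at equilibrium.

X = 0.497

Let X = conversion of A1; extent ξ = 2.98·X mol/L.
Concentrations: [A1] = 2.98 − 2.98X; [A2] = 8.94X.
K_c = [A2]^3 / ([A1]).
Setting equal to 58.6 and solving for X on (0,1) gives X = 0.497.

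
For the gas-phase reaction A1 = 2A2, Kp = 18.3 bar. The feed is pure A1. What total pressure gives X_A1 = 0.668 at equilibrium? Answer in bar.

Basis: 1 mol A1 initially; let X = conversion of A1. Extent ξ = X.
Mole table: n_A1 = 1 − X; n_A2 = 2X.
n_T = Σnᵢ = 1 + X.
Kp = p_A2^2 / (p_A1) with p_i = (n_i/n_T)·P.
At X = 0.668: the mole-fraction product g(X) = Π y_i^ν_i = 3.223. Since Kp = g(X)·P^{1}, P = (Kp/g)^(1/1) = (18.3/3.223)^(1/1) = 5.68 bar.

P = 5.68 bar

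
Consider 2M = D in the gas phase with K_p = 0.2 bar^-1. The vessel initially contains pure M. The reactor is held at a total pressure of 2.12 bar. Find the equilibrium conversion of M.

X = 0.391

Let X = conversion of M (basis 1 mol M); extent of reaction ξ = 0.5X.
Species balance: n_M = 1 − X; n_D = 0.5X.
Total moles n_T = 1 − 0.5X.
Mole fractions y_i = n_i/n_T; K_p = p_D / (p_M^2) with p_i = y_i·P.
Equating to 0.2 bar^-1 and solving on 0 < X < 1: X = 0.391.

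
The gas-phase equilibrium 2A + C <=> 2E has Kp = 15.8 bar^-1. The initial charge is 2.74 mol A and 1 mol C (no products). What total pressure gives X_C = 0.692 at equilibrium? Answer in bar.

P = 0.652 bar

Take 1 mol C as basis and let X be its fractional conversion, so ξ = X.
Moles: n_A = 2.74 − 2X; n_C = 1 − X; n_E = 2X.
Total moles n_T = 3.74 − X.
Kp = p_E^2 / (p_A^2 p_C) with p_i = (n_i/n_T)·P.
At X = 0.692: the mole-fraction product g(X) = Π y_i^ν_i = 10.31. Since Kp = g(X)·P^{-1}, P = (g/Kp)^(1/1) = (10.31/15.8)^(1/1) = 0.652 bar.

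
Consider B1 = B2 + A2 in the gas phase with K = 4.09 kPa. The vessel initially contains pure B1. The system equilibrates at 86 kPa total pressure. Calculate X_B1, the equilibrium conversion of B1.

Let X = conversion of B1 (basis 1 mol B1); extent of reaction ξ = X.
Mole table: n_B1 = 1 − X; n_B2 = X; n_A2 = X.
Summing: n_T = 1 + X.
Mole fractions y_i = n_i/n_T; K = p_B2 p_A2 / (p_B1) with p_i = y_i·P.
Equating to 4.09 kPa and solving on 0 < X < 1: X = 0.213.

X = 0.213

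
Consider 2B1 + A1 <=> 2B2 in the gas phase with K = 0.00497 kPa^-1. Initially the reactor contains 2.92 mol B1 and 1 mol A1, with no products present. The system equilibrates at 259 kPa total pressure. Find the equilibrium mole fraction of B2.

y_B2 = 0.262

Let X = conversion of A1 (basis 1 mol A1); extent of reaction ξ = X.
Mole table: n_B1 = 2.92 − 2X; n_A1 = 1 − X; n_B2 = 2X.
n_T = Σnᵢ = 3.92 − X.
Mole fractions y_i = n_i/n_T; K = p_B2^2 / (p_B1^2 p_A1) with p_i = y_i·P.
Equating to 0.00497 kPa^-1 and solving on 0 < X < 1: X = 0.453.
Then n_B2 = 0.907, n_T = 3.47, so y_B2 = 0.262.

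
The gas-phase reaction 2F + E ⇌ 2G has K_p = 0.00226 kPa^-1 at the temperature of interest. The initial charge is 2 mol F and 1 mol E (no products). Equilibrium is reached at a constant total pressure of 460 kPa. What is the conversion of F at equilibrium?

X = 0.337

Let X = conversion of F (basis 2 mol F); extent of reaction ξ = X.
Mole table: n_F = 2 − 2X; n_E = 1 − X; n_G = 2X.
Total moles n_T = 3 − X.
With p_i = (n_i/n_T)P, K_p = p_G^2 / (p_F^2 p_E).
Setting this equal to 0.00226 kPa^-1 and taking the physical root (0 < X < 1) gives X = 0.337.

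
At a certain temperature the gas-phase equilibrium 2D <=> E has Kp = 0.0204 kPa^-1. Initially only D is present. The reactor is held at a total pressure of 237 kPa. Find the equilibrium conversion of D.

X = 0.778

Basis: 1 mol D initially; let X = conversion of D. Extent ξ = 0.5X.
At extent ξ: n_D = 1 − X; n_E = 0.5X.
Total moles n_T = 1 − 0.5X.
y_i = n_i/n_T, p_i = y_i·P. Kp = p_E / (p_D^2).
Setting this equal to 0.0204 kPa^-1 and taking the physical root (0 < X < 1) gives X = 0.778.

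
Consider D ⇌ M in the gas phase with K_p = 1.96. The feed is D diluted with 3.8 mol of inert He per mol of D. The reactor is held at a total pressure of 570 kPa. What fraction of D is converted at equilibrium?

X = 0.662

Basis: 1 mol D initially; let X = conversion of D. Extent ξ = X.
Moles: n_D = 1 − X; n_M = X; n_I = 3.8 (inert).
Since Δν = 0, n_T = 4.8 throughout.
Mole fractions y_i = n_i/n_T; K_p = p_M / (p_D) with p_i = y_i·P.
This yields a degree-1 equation in X; solving on (0,1), X = 0.662.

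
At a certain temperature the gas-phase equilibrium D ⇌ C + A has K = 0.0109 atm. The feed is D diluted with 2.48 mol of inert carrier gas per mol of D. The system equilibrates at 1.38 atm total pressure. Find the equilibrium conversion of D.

X = 0.156

Basis: 1 mol D initially; let X = conversion of D. Extent ξ = X.
Species balance: n_D = 1 − X; n_C = X; n_A = X; n_I = 2.48 (inert).
n_T = Σnᵢ = 3.48 + X.
y_i = n_i/n_T, p_i = y_i·P. K = p_C p_A / (p_D).
This yields a degree-2 equation in X; solving on (0,1), X = 0.156.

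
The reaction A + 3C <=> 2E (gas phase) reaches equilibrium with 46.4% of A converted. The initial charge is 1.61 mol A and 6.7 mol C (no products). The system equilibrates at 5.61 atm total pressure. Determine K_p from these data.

K_p = 0.0431 atm^-2

Basis: 1.61 mol A initially; let X = conversion of A. Extent ξ = 1.61X.
Moles: n_A = 1.61 − 1.61X; n_C = 6.7 − 4.83X; n_E = 3.22X.
n_T = Σnᵢ = 8.31 − 3.22X.
At X = 0.464: n_A = 0.863, n_C = 4.46, n_E = 1.49, n_T = 6.82.
p_i = (n_i/n_T)·P. K_p = p_E^2 / (p_A p_C^3) = 0.0431 atm^-2.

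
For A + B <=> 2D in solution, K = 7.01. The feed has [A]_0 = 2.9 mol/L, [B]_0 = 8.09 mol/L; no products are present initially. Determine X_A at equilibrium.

X = 0.811

Let X = conversion of A; extent ξ = 2.9·X mol/L.
Concentrations: [A] = 2.9 − 2.9X; [B] = 8.09 − 2.9X; [D] = 5.8X.
K = [D]^2 / ([A] [B]).
Setting equal to 7.01 and solving for X on (0,1) gives X = 0.811.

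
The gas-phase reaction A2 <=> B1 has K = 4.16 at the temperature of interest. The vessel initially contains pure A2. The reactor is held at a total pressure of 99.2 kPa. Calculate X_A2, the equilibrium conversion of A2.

Take 1 mol A2 as basis and let X be its fractional conversion, so ξ = X.
Species balance: n_A2 = 1 − X; n_B1 = X.
Since Δν = 0, n_T = 1 throughout.
y_i = n_i/n_T, p_i = y_i·P. K = p_B1 / (p_A2).
Equating to 4.16 and solving on 0 < X < 1: X = 0.806.

X = 0.806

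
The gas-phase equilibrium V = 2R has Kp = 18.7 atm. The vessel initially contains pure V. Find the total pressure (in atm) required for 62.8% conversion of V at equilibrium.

P = 7.18 atm

Take 1 mol V as basis and let X be its fractional conversion, so ξ = X.
Species balance: n_V = 1 − X; n_R = 2X.
Total moles n_T = 1 + X.
Kp = p_R^2 / (p_V) with p_i = (n_i/n_T)·P.
At X = 0.628: the mole-fraction product g(X) = Π y_i^ν_i = 2.605. Since Kp = g(X)·P^{1}, P = (Kp/g)^(1/1) = (18.7/2.605)^(1/1) = 7.18 atm.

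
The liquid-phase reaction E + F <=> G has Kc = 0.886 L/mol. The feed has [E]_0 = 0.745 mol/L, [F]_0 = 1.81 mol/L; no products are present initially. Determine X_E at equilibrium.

X = 0.553

Let X = conversion of E; extent ξ = 0.745·X mol/L.
Concentrations: [E] = 0.745 − 0.745X; [F] = 1.81 − 0.745X; [G] = 0.745X.
Kc = [G] / ([E] [F]).
Solving Kc = 0.886 for X ∈ (0,1): X = 0.553.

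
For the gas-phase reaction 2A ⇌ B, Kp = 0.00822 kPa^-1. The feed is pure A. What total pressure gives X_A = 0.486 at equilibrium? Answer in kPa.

P = 84.7 kPa

Take 1 mol A as basis and let X be its fractional conversion, so ξ = 0.5X.
Species balance: n_A = 1 − X; n_B = 0.5X.
Summing: n_T = 1 − 0.5X.
Kp = p_B / (p_A^2) with p_i = (n_i/n_T)·P.
At X = 0.486: the mole-fraction product g(X) = Π y_i^ν_i = 0.6963. Since Kp = g(X)·P^{-1}, P = (g/Kp)^(1/1) = (0.6963/0.00822)^(1/1) = 84.7 kPa.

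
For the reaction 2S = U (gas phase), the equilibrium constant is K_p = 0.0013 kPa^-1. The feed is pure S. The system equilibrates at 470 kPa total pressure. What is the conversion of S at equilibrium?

X = 0.461

Basis: 1 mol S initially; let X = conversion of S. Extent ξ = 0.5X.
At extent ξ: n_S = 1 − X; n_U = 0.5X.
Total moles n_T = 1 − 0.5X.
Mole fractions y_i = n_i/n_T; K_p = p_U / (p_S^2) with p_i = y_i·P.
Substituting and setting equal to 0.0013 kPa^-1 gives a polynomial in X; the root in (0,1) is X = 0.461.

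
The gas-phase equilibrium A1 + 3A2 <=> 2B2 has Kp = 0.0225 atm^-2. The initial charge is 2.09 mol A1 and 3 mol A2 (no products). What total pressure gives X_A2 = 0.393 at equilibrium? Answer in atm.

P = 7.05 atm

Let X = conversion of A2 (basis 3 mol A2); extent of reaction ξ = X.
Moles: n_A1 = 2.09 − X; n_A2 = 3 − 3X; n_B2 = 2X.
n_T = Σnᵢ = 5.09 − 2X.
Kp = p_B2^2 / (p_A1 p_A2^3) with p_i = (n_i/n_T)·P.
At X = 0.393: the mole-fraction product g(X) = Π y_i^ν_i = 1.117. Since Kp = g(X)·P^{-2}, P = (g/Kp)^(1/2) = (1.117/0.0225)^(1/2) = 7.05 atm.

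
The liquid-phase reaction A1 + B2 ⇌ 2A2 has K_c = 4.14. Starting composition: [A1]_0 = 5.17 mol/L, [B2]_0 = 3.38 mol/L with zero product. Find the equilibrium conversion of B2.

X = 0.610

Let X = conversion of B2; extent ξ = 3.38·X mol/L.
Concentrations: [A1] = 5.17 − 3.38X; [B2] = 3.38 − 3.38X; [A2] = 6.76X.
K_c = [A2]^2 / ([A1] [B2]).
Setting equal to 4.14 and solving for X on (0,1) gives X = 0.610.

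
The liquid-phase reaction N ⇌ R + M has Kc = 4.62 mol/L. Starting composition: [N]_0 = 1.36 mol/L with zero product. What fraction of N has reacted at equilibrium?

X = 0.808

Let X = conversion of N; extent ξ = 1.36·X mol/L.
Concentrations: [N] = 1.36 − 1.36X; [R] = 1.36X; [M] = 1.36X.
Kc = [R] [M] / ([N]).
Setting equal to 4.62 and solving for X on (0,1) gives X = 0.808.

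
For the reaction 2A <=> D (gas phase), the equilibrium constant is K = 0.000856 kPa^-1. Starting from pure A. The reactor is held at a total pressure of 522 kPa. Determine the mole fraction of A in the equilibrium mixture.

Let X = conversion of A (basis 1 mol A); extent of reaction ξ = 0.5X.
Species balance: n_A = 1 − X; n_D = 0.5X.
Total moles n_T = 1 − 0.5X.
Mole fractions y_i = n_i/n_T; K = p_D / (p_A^2) with p_i = y_i·P.
Setting this equal to 0.000856 kPa^-1 and taking the physical root (0 < X < 1) gives X = 0.401.
Then n_A = 0.599, n_T = 0.799, so y_A = 0.749.

y_A = 0.749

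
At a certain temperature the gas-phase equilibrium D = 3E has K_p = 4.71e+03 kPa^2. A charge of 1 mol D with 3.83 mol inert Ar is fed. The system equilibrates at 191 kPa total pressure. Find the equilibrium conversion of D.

Let X = conversion of D (basis 1 mol D); extent of reaction ξ = X.
Moles: n_D = 1 − X; n_E = 3X; n_I = 3.83 (inert).
n_T = Σnᵢ = 4.83 + 2X.
y_i = n_i/n_T, p_i = y_i·P. K_p = p_E^3 / (p_D).
Substituting and setting equal to 4.71e+03 kPa^2 gives a polynomial in X; the root in (0,1) is X = 0.443.

X = 0.443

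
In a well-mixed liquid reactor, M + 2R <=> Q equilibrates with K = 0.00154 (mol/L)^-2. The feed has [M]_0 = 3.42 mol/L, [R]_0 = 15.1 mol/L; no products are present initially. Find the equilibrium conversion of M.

X = 0.221

Let X = conversion of M; extent ξ = 3.42·X mol/L.
Concentrations: [M] = 3.42 − 3.42X; [R] = 15.1 − 6.84X; [Q] = 3.42X.
K = [Q] / ([M] [R]^2).
This equals 0.00154 at X = 0.221 (the root in 0 < X < 1).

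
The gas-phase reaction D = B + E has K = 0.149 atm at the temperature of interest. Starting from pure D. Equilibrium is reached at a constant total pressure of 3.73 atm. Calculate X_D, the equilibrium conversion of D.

X = 0.196

Take 1 mol D as basis and let X be its fractional conversion, so ξ = X.
At extent ξ: n_D = 1 − X; n_B = X; n_E = X.
Total moles n_T = 1 + X.
With p_i = (n_i/n_T)P, K = p_B p_E / (p_D).
This yields a degree-2 equation in X; solving on (0,1), X = 0.196.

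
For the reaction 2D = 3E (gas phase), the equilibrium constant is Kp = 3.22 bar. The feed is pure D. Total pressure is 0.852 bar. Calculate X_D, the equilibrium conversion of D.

X = 0.608

Basis: 1 mol D initially; let X = conversion of D. Extent ξ = 0.5X.
At extent ξ: n_D = 1 − X; n_E = 1.5X.
Summing: n_T = 1 + 0.5X.
Mole fractions y_i = n_i/n_T; Kp = p_E^3 / (p_D^2) with p_i = y_i·P.
Equating to 3.22 bar and solving on 0 < X < 1: X = 0.608.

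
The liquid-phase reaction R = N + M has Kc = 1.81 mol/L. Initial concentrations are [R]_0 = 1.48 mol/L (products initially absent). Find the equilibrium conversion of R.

Let X = conversion of R; extent ξ = 1.48·X mol/L.
Concentrations: [R] = 1.48 − 1.48X; [N] = 1.48X; [M] = 1.48X.
Kc = [N] [M] / ([R]).
Setting equal to 1.81 and solving for X on (0,1) gives X = 0.652.

X = 0.652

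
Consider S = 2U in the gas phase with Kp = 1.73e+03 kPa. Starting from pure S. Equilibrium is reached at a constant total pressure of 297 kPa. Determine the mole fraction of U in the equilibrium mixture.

Take 1 mol S as basis and let X be its fractional conversion, so ξ = X.
Mole table: n_S = 1 − X; n_U = 2X.
Total moles n_T = 1 + X.
Mole fractions y_i = n_i/n_T; Kp = p_U^2 / (p_S) with p_i = y_i·P.
This yields a degree-2 equation in X; solving on (0,1), X = 0.770.
Then n_U = 1.54, n_T = 1.77, so y_U = 0.870.

y_U = 0.870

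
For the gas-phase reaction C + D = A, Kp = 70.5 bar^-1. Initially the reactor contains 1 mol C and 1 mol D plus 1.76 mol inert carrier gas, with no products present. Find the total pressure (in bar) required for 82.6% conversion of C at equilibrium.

Let X = conversion of C (basis 1 mol C); extent of reaction ξ = X.
Species balance: n_C = 1 − X; n_D = 1 − X; n_A = X; n_I = 1.76 (inert).
n_T = Σnᵢ = 3.76 − X.
Kp = p_A / (p_C p_D) with p_i = (n_i/n_T)·P.
At X = 0.826: the mole-fraction product g(X) = Π y_i^ν_i = 80.05. Since Kp = g(X)·P^{-1}, P = (g/Kp)^(1/1) = (80.05/70.5)^(1/1) = 1.14 bar.

P = 1.14 bar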